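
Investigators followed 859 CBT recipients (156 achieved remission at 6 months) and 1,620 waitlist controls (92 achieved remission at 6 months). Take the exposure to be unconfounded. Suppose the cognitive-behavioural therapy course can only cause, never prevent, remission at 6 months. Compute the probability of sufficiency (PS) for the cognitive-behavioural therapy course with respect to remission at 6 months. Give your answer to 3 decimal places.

PS ≈ 0.132

p₁ = P(outcome | exposed) = 156/859 = 0.18161
p₀ = P(outcome | unexposed) = 92/1620 = 0.05679
Under exogeneity and monotonicity, PS = (p₁ − p₀) / (1 − p₀).
PS = (0.18161 − 0.05679) / (1 − 0.05679) = 0.12482 / 0.94321 ≈ 0.1323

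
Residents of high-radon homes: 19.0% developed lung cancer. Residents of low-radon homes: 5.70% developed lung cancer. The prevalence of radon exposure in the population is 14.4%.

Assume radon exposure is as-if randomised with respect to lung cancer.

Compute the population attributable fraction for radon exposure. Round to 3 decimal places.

p₁ = 0.19, p₀ = 0.057.
Overall risk P(Y=1) = π·p₁ + (1−π)·p₀ = 0.144×0.19 + 0.856×0.057 = 0.076152.
Under exogeneity, PAF = [P(Y=1) − p₀] / P(Y=1).
PAF = (0.076152 − 0.057) / 0.076152 ≈ 0.2515

PAF ≈ 0.251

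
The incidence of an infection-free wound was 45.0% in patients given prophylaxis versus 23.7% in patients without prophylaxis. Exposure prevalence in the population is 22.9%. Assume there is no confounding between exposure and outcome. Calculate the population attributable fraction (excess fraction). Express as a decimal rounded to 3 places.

p₁ = 0.45, p₀ = 0.237.
Overall risk P(Y=1) = π·p₁ + (1−π)·p₀ = 0.229×0.45 + 0.771×0.237 = 0.28578.
Under exogeneity, PAF = [P(Y=1) − p₀] / P(Y=1).
PAF = (0.28578 − 0.237) / 0.28578 ≈ 0.1707

PAF ≈ 0.171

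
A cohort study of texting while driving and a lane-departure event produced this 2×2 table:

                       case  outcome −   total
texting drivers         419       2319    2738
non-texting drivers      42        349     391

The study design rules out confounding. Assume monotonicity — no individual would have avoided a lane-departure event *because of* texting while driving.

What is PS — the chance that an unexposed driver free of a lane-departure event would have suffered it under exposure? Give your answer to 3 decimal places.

p₁ = P(outcome | exposed) = 419/2738 = 0.15303
p₀ = P(outcome | unexposed) = 42/391 = 0.10742
Under exogeneity and monotonicity, PS = (p₁ − p₀) / (1 − p₀).
PS = (0.15303 − 0.10742) / (1 − 0.10742) = 0.045615 / 0.89258 ≈ 0.0511

PS ≈ 0.051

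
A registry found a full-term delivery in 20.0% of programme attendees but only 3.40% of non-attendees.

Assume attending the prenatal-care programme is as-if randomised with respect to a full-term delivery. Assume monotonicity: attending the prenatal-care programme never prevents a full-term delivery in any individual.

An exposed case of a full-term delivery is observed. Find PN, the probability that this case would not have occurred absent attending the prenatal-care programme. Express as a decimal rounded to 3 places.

PN ≈ 0.830

p₁ = 0.2, p₀ = 0.034.
Under exogeneity and monotonicity, PN = (p₁ − p₀) / p₁.
PN = (0.2 − 0.034) / 0.2 = 0.166 / 0.2 ≈ 0.8300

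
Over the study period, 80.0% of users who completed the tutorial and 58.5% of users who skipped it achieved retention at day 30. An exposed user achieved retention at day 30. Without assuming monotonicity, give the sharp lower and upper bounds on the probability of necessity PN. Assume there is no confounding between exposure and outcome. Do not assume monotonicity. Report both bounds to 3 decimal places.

0.269 ≤ PN ≤ 0.519

p₁ = 0.8, p₀ = 0.585.
Under exogeneity alone the bounds on PN are max{0,(p₁−p₀)/p₁} ≤ PN ≤ min{1,(1−p₀)/p₁}.
  lower = (p₁ − p₀)/p₁ = 0.215 / 0.8 ≈ 0.2688
  upper = min{1, (1 − p₀)/p₁} = 0.415 / 0.8 ≈ 0.5188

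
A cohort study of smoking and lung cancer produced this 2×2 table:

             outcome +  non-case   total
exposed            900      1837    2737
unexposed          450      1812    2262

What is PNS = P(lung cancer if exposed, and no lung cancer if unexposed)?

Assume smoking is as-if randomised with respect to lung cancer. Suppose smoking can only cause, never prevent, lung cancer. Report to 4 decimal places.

PNS ≈ 0.1299

p₁ = P(outcome | exposed) = 900/2737 = 0.32883
p₀ = P(outcome | unexposed) = 450/2262 = 0.19894
Under exogeneity and monotonicity, PNS = p₁ − p₀.
PNS = 0.32883 − 0.19894 = 0.12989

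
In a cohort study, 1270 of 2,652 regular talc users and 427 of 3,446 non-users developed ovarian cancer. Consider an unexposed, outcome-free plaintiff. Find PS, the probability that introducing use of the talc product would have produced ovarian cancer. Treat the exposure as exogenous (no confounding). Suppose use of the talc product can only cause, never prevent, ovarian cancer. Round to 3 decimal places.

PS ≈ 0.405

p₁ = P(outcome | exposed) = 1270/2652 = 0.47888
p₀ = P(outcome | unexposed) = 427/3446 = 0.12391
Under exogeneity and monotonicity, PS = (p₁ − p₀) / (1 − p₀).
PS = (0.47888 − 0.12391) / (1 − 0.12391) = 0.35497 / 0.87609 ≈ 0.4052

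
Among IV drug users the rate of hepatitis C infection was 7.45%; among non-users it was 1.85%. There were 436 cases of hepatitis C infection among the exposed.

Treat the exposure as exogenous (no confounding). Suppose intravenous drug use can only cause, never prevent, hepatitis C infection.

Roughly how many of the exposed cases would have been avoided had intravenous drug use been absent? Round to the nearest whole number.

about 328 cases

p₁ = 0.0745, p₀ = 0.0185.
PN = (p₁ − p₀)/p₁ = (0.0745 − 0.0185) / 0.0745 ≈ 0.75168.
Attributable cases ≈ PN × (exposed cases) = 0.75168 × 436 ≈ 327.73.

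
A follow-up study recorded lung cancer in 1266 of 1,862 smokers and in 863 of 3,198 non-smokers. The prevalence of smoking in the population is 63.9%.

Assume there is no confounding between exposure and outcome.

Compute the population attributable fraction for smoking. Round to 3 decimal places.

PAF ≈ 0.493

p₁ = P(outcome | exposed) = 1266/1862 = 0.67991
p₀ = P(outcome | unexposed) = 863/3198 = 0.26986
Overall risk P(Y=1) = π·p₁ + (1−π)·p₀ = 0.639×0.67991 + 0.361×0.26986 = 0.53188.
Under exogeneity, PAF = [P(Y=1) − p₀] / P(Y=1).
PAF = (0.53188 − 0.26986) / 0.53188 ≈ 0.4926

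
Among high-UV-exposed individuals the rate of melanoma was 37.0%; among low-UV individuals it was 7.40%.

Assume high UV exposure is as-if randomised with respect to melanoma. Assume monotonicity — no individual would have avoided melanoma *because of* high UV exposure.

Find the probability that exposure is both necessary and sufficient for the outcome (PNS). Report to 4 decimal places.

PNS ≈ 0.2960

p₁ = 0.37, p₀ = 0.074.
Under exogeneity and monotonicity, PNS = p₁ − p₀.
PNS = 0.37 − 0.074 = 0.296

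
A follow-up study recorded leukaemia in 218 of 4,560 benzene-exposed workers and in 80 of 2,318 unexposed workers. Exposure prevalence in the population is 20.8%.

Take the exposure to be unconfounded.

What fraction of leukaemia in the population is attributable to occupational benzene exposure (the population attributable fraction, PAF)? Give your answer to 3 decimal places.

p₁ = P(outcome | exposed) = 218/4560 = 0.047807
p₀ = P(outcome | unexposed) = 80/2318 = 0.034513
Overall risk P(Y=1) = π·p₁ + (1−π)·p₀ = 0.208×0.047807 + 0.792×0.034513 = 0.037278.
Under exogeneity, PAF = [P(Y=1) − p₀] / P(Y=1).
PAF = (0.037278 − 0.034513) / 0.037278 ≈ 0.0742

PAF ≈ 0.074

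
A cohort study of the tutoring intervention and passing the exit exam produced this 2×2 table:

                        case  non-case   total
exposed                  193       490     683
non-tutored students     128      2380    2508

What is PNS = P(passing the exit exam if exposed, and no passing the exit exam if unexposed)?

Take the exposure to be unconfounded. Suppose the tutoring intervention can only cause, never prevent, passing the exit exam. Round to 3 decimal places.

p₁ = P(outcome | exposed) = 193/683 = 0.28258
p₀ = P(outcome | unexposed) = 128/2508 = 0.051037
Under exogeneity and monotonicity, PNS = p₁ − p₀.
PNS = 0.28258 − 0.051037 = 0.23154

PNS ≈ 0.232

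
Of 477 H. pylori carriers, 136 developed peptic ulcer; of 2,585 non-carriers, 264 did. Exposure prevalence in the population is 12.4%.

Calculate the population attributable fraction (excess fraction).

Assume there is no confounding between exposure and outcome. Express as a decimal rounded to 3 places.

p₁ = P(outcome | exposed) = 136/477 = 0.28512
p₀ = P(outcome | unexposed) = 264/2585 = 0.10213
Overall risk P(Y=1) = π·p₁ + (1−π)·p₀ = 0.124×0.28512 + 0.876×0.10213 = 0.12482.
Under exogeneity, PAF = [P(Y=1) − p₀] / P(Y=1).
PAF = (0.12482 − 0.10213) / 0.12482 ≈ 0.1818

PAF ≈ 0.182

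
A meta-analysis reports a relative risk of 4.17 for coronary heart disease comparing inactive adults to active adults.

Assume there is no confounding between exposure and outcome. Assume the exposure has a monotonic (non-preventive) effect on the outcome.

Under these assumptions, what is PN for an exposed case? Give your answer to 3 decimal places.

Under exogeneity and monotonicity, PN = (RR − 1) / RR = 1 − 1/RR.
PN = (4.17 − 1) / 4.17 = 3.17 / 4.17 ≈ 0.7602

PN ≈ 0.760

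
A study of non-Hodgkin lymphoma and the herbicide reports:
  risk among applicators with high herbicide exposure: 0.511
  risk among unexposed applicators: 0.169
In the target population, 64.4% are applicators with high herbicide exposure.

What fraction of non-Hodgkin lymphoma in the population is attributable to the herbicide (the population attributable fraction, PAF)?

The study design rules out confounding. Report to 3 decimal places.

PAF ≈ 0.566

Let p₁ = 0.511, p₀ = 0.169.
Overall risk P(Y=1) = π·p₁ + (1−π)·p₀ = 0.644×0.511 + 0.356×0.169 = 0.38925.
Under exogeneity, PAF = [P(Y=1) − p₀] / P(Y=1).
PAF = (0.38925 − 0.169) / 0.38925 ≈ 0.5658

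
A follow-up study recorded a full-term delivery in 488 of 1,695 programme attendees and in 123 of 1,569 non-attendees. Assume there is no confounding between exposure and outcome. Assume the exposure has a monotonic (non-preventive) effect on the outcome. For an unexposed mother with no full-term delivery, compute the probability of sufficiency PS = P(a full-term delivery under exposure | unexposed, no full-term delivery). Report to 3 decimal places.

p₁ = P(outcome | exposed) = 488/1695 = 0.28791
p₀ = P(outcome | unexposed) = 123/1569 = 0.078394
Under exogeneity and monotonicity, PS = (p₁ − p₀) / (1 − p₀).
PS = (0.28791 − 0.078394) / (1 − 0.078394) = 0.20951 / 0.92161 ≈ 0.2273

PS ≈ 0.227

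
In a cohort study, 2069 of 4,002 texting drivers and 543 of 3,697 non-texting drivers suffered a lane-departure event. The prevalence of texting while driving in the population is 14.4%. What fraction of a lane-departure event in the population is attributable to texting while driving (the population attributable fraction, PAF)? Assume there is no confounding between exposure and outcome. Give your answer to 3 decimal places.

p₁ = P(outcome | exposed) = 2069/4002 = 0.51699
p₀ = P(outcome | unexposed) = 543/3697 = 0.14688
Overall risk P(Y=1) = π·p₁ + (1−π)·p₀ = 0.144×0.51699 + 0.856×0.14688 = 0.20017.
Under exogeneity, PAF = [P(Y=1) − p₀] / P(Y=1).
PAF = (0.20017 − 0.14688) / 0.20017 ≈ 0.2663

PAF ≈ 0.266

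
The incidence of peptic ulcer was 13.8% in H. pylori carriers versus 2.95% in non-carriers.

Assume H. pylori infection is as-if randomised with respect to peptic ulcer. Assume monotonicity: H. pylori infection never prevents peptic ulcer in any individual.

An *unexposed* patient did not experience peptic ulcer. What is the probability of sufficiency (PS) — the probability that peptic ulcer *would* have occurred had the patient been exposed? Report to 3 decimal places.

p₁ = 0.138, p₀ = 0.0295.
Under exogeneity and monotonicity, PS = (p₁ − p₀) / (1 − p₀).
PS = (0.138 − 0.0295) / (1 − 0.0295) = 0.1085 / 0.9705 ≈ 0.1118

PS ≈ 0.112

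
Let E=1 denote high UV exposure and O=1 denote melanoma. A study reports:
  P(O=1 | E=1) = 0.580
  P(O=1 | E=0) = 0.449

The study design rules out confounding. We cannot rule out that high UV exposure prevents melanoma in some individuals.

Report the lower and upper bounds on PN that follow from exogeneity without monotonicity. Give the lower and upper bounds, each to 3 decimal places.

0.226 ≤ PN ≤ 0.950

Let p₁ = 0.58, p₀ = 0.449.
Under exogeneity alone the bounds on PN are max{0,(p₁−p₀)/p₁} ≤ PN ≤ min{1,(1−p₀)/p₁}.
  lower = (p₁ − p₀)/p₁ = 0.131 / 0.58 ≈ 0.2259
  upper = min{1, (1 − p₀)/p₁} = 0.551 / 0.58 ≈ 0.9500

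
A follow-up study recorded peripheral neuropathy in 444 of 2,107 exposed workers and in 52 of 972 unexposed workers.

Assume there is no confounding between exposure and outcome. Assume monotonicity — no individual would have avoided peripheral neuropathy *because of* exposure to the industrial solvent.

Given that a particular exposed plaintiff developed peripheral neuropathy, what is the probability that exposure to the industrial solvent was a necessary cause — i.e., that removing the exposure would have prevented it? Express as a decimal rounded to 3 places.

PN ≈ 0.746

p₁ = P(outcome | exposed) = 444/2107 = 0.21073
p₀ = P(outcome | unexposed) = 52/972 = 0.053498
Under exogeneity and monotonicity, PN = (p₁ − p₀) / p₁.
PN = (0.21073 − 0.053498) / 0.21073 = 0.15723 / 0.21073 ≈ 0.7461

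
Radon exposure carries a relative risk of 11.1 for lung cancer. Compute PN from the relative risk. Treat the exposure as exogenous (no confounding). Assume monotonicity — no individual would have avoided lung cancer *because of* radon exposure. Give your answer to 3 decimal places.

PN ≈ 0.910

Under exogeneity and monotonicity, PN = (RR − 1) / RR = 1 − 1/RR.
PN = (11.1 − 1) / 11.1 = 10.1 / 11.1 ≈ 0.9099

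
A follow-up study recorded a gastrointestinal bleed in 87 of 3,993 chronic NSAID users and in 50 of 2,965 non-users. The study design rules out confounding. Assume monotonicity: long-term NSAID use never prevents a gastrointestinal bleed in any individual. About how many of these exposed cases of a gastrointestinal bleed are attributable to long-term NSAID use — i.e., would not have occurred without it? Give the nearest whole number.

p₁ = P(outcome | exposed) = 87/3993 = 0.021788
p₀ = P(outcome | unexposed) = 50/2965 = 0.016863
PN = (p₁ − p₀)/p₁ = (0.021788 − 0.016863) / 0.021788 ≈ 0.22603.
Attributable cases ≈ PN × (exposed cases) = 0.22603 × 87 ≈ 19.66.

about 20 cases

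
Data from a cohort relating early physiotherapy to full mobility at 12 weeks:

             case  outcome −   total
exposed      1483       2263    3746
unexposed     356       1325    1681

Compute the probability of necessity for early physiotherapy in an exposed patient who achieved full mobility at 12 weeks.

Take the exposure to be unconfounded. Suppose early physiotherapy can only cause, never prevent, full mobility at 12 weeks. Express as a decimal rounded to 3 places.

PN ≈ 0.465

p₁ = P(outcome | exposed) = 1483/3746 = 0.39589
p₀ = P(outcome | unexposed) = 356/1681 = 0.21178
Under exogeneity and monotonicity, PN = (p₁ − p₀)/p₁.
PN = (0.39589 − 0.21178) / 0.39589 ≈ 0.4651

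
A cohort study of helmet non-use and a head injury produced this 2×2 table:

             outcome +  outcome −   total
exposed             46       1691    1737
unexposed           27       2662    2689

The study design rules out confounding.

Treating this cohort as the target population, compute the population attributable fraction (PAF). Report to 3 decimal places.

p₁ = P(outcome | exposed) = 46/1737 = 0.026482
p₀ = P(outcome | unexposed) = 27/2689 = 0.010041
Exposure prevalence π = 1737/4426 = 0.39245; overall risk P(Y=1) = 0.016493.
Under exogeneity, PAF = [P(Y=1) − p₀]/P(Y=1).
PAF = (0.016493 − 0.010041) / 0.016493 ≈ 0.3912

PAF ≈ 0.391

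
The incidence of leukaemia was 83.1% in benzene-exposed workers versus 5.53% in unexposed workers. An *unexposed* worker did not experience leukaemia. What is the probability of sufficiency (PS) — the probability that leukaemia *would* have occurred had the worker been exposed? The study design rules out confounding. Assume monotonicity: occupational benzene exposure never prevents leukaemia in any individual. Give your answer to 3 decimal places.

p₁ = 0.831, p₀ = 0.0553.
Under exogeneity and monotonicity, PS = (p₁ − p₀) / (1 − p₀).
PS = (0.831 − 0.0553) / (1 − 0.0553) = 0.7757 / 0.9447 ≈ 0.8211

PS ≈ 0.821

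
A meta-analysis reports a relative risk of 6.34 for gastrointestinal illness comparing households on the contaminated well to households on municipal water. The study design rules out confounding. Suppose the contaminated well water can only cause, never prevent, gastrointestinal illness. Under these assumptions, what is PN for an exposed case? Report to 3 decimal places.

Under exogeneity and monotonicity, PN = (RR − 1) / RR = 1 − 1/RR.
PN = (6.34 − 1) / 6.34 = 5.34 / 6.34 ≈ 0.8423

PN ≈ 0.842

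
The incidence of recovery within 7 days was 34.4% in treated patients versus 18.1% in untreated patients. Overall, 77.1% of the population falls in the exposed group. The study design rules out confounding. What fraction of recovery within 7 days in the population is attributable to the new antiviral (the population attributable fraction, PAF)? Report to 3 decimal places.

p₁ = 0.344, p₀ = 0.181.
Overall risk P(Y=1) = π·p₁ + (1−π)·p₀ = 0.771×0.344 + 0.229×0.181 = 0.30667.
Under exogeneity, PAF = [P(Y=1) − p₀] / P(Y=1).
PAF = (0.30667 − 0.181) / 0.30667 ≈ 0.4098

PAF ≈ 0.410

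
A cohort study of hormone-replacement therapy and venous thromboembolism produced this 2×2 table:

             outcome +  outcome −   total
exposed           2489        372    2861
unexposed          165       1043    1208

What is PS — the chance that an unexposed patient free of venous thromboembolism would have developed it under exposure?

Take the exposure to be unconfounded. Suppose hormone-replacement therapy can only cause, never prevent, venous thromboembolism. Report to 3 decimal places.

p₁ = P(outcome | exposed) = 2489/2861 = 0.86998
p₀ = P(outcome | unexposed) = 165/1208 = 0.13659
Under exogeneity and monotonicity, PS = (p₁ − p₀)/(1 − p₀).
PS = (0.86998 − 0.13659) / 0.86341 ≈ 0.8494

PS ≈ 0.849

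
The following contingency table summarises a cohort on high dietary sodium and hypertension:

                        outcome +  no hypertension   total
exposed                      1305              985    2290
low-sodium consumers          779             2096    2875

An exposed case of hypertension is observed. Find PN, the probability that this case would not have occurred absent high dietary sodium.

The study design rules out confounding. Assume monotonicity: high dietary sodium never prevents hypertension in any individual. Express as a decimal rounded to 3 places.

p₁ = P(outcome | exposed) = 1305/2290 = 0.56987
p₀ = P(outcome | unexposed) = 779/2875 = 0.27096
Under exogeneity and monotonicity, PN = (p₁ − p₀)/p₁.
PN = (0.56987 − 0.27096) / 0.56987 ≈ 0.5245

PN ≈ 0.525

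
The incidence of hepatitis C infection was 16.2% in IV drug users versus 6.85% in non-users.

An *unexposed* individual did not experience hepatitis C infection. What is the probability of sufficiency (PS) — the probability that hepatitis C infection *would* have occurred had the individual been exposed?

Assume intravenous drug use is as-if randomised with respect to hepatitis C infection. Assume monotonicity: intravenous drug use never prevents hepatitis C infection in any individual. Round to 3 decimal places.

PS ≈ 0.100

p₁ = 0.162, p₀ = 0.0685.
Under exogeneity and monotonicity, PS = (p₁ − p₀) / (1 − p₀).
PS = (0.162 − 0.0685) / (1 − 0.0685) = 0.0935 / 0.9315 ≈ 0.1004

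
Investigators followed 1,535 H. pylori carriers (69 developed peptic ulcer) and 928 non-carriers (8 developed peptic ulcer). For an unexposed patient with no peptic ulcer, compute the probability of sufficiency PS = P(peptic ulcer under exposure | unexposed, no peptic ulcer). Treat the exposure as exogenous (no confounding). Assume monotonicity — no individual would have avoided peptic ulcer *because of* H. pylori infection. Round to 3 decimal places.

p₁ = P(outcome | exposed) = 69/1535 = 0.044951
p₀ = P(outcome | unexposed) = 8/928 = 0.0086207
Under exogeneity and monotonicity, PS = (p₁ − p₀) / (1 − p₀).
PS = (0.044951 − 0.0086207) / (1 − 0.0086207) = 0.03633 / 0.99138 ≈ 0.0366

PS ≈ 0.037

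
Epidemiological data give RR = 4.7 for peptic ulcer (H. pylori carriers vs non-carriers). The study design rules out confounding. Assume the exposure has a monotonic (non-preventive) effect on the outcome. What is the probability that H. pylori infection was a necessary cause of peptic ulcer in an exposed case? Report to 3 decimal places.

PN ≈ 0.787

Under exogeneity and monotonicity, PN = (RR − 1) / RR = 1 − 1/RR.
PN = (4.7 − 1) / 4.7 = 3.7 / 4.7 ≈ 0.7872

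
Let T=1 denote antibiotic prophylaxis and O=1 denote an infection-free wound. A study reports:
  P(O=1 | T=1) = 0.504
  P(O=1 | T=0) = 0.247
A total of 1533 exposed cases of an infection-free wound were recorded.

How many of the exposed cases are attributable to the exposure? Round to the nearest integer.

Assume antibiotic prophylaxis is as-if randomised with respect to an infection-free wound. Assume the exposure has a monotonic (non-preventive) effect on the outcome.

about 782 cases

Let p₁ = 0.504, p₀ = 0.247.
PN = (p₁ − p₀)/p₁ = (0.504 − 0.247) / 0.504 ≈ 0.50992.
Attributable cases ≈ PN × (exposed cases) = 0.50992 × 1533 ≈ 781.71.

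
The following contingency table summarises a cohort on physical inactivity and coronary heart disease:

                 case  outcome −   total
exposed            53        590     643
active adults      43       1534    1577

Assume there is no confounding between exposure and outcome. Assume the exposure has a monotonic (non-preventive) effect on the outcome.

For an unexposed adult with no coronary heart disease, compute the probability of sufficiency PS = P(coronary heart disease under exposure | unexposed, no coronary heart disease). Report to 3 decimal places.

p₁ = P(outcome | exposed) = 53/643 = 0.082426
p₀ = P(outcome | unexposed) = 43/1577 = 0.027267
Under exogeneity and monotonicity, PS = (p₁ − p₀)/(1 − p₀).
PS = (0.082426 − 0.027267) / 0.97273 ≈ 0.0567

PS ≈ 0.057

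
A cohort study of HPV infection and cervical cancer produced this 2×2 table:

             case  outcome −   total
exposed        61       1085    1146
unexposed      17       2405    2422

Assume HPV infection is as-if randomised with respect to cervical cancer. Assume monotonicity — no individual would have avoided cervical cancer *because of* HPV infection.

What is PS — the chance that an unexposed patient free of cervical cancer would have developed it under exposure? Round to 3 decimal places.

p₁ = P(outcome | exposed) = 61/1146 = 0.053229
p₀ = P(outcome | unexposed) = 17/2422 = 0.007019
Under exogeneity and monotonicity, PS = (p₁ − p₀) / (1 − p₀).
PS = (0.053229 − 0.007019) / (1 − 0.007019) = 0.04621 / 0.99298 ≈ 0.0465

PS ≈ 0.047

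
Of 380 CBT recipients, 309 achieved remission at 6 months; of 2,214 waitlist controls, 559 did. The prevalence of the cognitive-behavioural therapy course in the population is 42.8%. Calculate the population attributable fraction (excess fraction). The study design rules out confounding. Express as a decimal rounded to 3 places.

PAF ≈ 0.487

p₁ = P(outcome | exposed) = 309/380 = 0.81316
p₀ = P(outcome | unexposed) = 559/2214 = 0.25248
Overall risk P(Y=1) = π·p₁ + (1−π)·p₀ = 0.428×0.81316 + 0.572×0.25248 = 0.49245.
Under exogeneity, PAF = [P(Y=1) − p₀] / P(Y=1).
PAF = (0.49245 − 0.25248) / 0.49245 ≈ 0.4873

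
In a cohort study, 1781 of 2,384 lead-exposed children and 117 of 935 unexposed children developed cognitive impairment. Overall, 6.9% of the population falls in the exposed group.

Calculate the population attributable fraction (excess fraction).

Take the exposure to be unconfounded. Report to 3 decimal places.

p₁ = P(outcome | exposed) = 1781/2384 = 0.74706
p₀ = P(outcome | unexposed) = 117/935 = 0.12513
Overall risk P(Y=1) = π·p₁ + (1−π)·p₀ = 0.069×0.74706 + 0.931×0.12513 = 0.16805.
Under exogeneity, PAF = [P(Y=1) − p₀] / P(Y=1).
PAF = (0.16805 − 0.12513) / 0.16805 ≈ 0.2554

PAF ≈ 0.255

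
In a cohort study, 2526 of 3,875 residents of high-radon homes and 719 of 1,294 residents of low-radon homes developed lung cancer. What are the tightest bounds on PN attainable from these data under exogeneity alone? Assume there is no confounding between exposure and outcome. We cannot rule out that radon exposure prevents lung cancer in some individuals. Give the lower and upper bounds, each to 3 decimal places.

p₁ = P(outcome | exposed) = 2526/3875 = 0.65187
p₀ = P(outcome | unexposed) = 719/1294 = 0.55564
Under exogeneity alone the bounds on PN are max{0,(p₁−p₀)/p₁} ≤ PN ≤ min{1,(1−p₀)/p₁}.
  lower = (p₁ − p₀)/p₁ = 0.09623 / 0.65187 ≈ 0.1476
  upper = min{1, (1 − p₀)/p₁} = 0.44436 / 0.65187 ≈ 0.6817

0.148 ≤ PN ≤ 0.682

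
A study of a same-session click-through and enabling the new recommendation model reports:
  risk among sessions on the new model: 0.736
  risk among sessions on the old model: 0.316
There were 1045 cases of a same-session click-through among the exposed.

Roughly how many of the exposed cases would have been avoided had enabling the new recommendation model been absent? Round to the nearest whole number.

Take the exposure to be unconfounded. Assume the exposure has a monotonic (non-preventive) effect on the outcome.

Let p₁ = 0.736, p₀ = 0.316.
PN = (p₁ − p₀)/p₁ = (0.736 − 0.316) / 0.736 ≈ 0.57065.
Attributable cases ≈ PN × (exposed cases) = 0.57065 × 1045 ≈ 596.33.

about 596 cases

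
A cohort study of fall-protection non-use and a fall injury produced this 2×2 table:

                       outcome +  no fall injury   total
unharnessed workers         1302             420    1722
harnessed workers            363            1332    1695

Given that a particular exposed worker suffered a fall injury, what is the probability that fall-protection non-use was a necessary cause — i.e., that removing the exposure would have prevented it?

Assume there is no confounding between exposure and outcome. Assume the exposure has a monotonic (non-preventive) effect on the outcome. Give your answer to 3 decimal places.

PN ≈ 0.717

p₁ = P(outcome | exposed) = 1302/1722 = 0.7561
p₀ = P(outcome | unexposed) = 363/1695 = 0.21416
Under exogeneity and monotonicity, PN = (p₁ − p₀)/p₁.
PN = (0.7561 − 0.21416) / 0.7561 ≈ 0.7168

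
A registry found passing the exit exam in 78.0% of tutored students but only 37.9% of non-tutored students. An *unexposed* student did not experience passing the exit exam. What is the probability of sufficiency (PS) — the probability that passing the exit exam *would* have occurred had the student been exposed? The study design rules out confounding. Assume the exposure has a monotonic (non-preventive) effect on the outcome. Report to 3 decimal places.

p₁ = 0.78, p₀ = 0.379.
Under exogeneity and monotonicity, PS = (p₁ − p₀) / (1 − p₀).
PS = (0.78 − 0.379) / (1 − 0.379) = 0.401 / 0.621 ≈ 0.6457

PS ≈ 0.646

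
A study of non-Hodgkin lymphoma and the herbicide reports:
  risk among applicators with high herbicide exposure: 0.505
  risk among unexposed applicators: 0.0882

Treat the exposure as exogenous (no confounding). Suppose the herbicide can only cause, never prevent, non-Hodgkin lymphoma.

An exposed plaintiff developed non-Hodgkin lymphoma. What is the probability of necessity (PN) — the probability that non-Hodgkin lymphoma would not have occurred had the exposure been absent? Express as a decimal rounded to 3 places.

Let p₁ = 0.505, p₀ = 0.0882.
Under exogeneity and monotonicity, PN = (p₁ − p₀) / p₁.
PN = (0.505 − 0.0882) / 0.505 = 0.4168 / 0.505 ≈ 0.8253

PN ≈ 0.825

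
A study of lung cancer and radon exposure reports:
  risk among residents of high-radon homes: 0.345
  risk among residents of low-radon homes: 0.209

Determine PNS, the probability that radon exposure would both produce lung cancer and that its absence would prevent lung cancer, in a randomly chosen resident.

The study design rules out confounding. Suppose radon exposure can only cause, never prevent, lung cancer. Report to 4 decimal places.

Let p₁ = 0.345, p₀ = 0.209.
Under exogeneity and monotonicity, PNS = p₁ − p₀.
PNS = 0.345 − 0.209 = 0.136

PNS ≈ 0.1360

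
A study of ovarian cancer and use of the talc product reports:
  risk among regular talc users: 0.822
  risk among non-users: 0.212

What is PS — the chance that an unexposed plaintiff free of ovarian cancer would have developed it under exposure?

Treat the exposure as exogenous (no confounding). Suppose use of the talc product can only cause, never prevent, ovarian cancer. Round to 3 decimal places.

Let p₁ = 0.822, p₀ = 0.212.
Under exogeneity and monotonicity, PS = (p₁ − p₀) / (1 − p₀).
PS = (0.822 − 0.212) / (1 − 0.212) = 0.61 / 0.788 ≈ 0.7741

PS ≈ 0.774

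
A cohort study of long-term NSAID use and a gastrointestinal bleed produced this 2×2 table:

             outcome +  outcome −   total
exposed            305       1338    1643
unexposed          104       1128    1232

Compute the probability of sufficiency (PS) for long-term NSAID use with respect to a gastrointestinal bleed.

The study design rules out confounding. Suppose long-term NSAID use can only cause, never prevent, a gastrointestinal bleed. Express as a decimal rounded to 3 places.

p₁ = P(outcome | exposed) = 305/1643 = 0.18564
p₀ = P(outcome | unexposed) = 104/1232 = 0.084416
Under exogeneity and monotonicity, PS = (p₁ − p₀)/(1 − p₀).
PS = (0.18564 − 0.084416) / 0.91558 ≈ 0.1106

PS ≈ 0.111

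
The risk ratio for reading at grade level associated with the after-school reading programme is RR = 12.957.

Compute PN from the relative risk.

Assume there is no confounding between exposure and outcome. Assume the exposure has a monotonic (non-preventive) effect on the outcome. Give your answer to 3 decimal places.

PN ≈ 0.923

Under exogeneity and monotonicity, PN = (RR − 1) / RR = 1 − 1/RR.
PN = (12.957 − 1) / 12.957 = 11.96 / 12.957 ≈ 0.9228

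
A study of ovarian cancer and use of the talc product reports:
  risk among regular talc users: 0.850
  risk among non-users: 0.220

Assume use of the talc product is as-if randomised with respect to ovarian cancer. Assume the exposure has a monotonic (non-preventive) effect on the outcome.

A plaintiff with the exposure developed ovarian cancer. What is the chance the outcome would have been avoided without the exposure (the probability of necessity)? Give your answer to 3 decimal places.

Let p₁ = 0.85, p₀ = 0.22.
Under exogeneity and monotonicity, PN = (p₁ − p₀) / p₁.
PN = (0.85 − 0.22) / 0.85 = 0.63 / 0.85 ≈ 0.7412

PN ≈ 0.741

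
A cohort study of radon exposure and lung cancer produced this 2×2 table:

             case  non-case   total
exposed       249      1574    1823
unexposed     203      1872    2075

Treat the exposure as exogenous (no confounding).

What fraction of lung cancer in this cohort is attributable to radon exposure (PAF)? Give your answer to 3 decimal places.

p₁ = P(outcome | exposed) = 249/1823 = 0.13659
p₀ = P(outcome | unexposed) = 203/2075 = 0.097831
Exposure prevalence π = 1823/3898 = 0.46768; overall risk P(Y=1) = 0.11596.
Under exogeneity, PAF = [P(Y=1) − p₀]/P(Y=1).
PAF = (0.11596 − 0.097831) / 0.11596 ≈ 0.1563

PAF ≈ 0.156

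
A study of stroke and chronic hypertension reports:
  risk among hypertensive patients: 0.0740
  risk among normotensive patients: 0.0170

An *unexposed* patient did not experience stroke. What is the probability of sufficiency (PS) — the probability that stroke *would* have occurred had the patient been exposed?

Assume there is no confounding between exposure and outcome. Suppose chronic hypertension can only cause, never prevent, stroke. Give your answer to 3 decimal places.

Let p₁ = 0.074, p₀ = 0.017.
Under exogeneity and monotonicity, PS = (p₁ − p₀) / (1 − p₀).
PS = (0.074 − 0.017) / (1 − 0.017) = 0.057 / 0.983 ≈ 0.0580

PS ≈ 0.058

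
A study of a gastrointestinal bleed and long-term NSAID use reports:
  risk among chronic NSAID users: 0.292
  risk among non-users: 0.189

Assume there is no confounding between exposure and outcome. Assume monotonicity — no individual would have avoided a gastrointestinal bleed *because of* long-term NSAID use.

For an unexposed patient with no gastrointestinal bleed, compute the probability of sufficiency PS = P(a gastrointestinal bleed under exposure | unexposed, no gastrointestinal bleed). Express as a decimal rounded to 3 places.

PS ≈ 0.127

Let p₁ = 0.292, p₀ = 0.189.
Under exogeneity and monotonicity, PS = (p₁ − p₀) / (1 − p₀).
PS = (0.292 − 0.189) / (1 − 0.189) = 0.103 / 0.811 ≈ 0.1270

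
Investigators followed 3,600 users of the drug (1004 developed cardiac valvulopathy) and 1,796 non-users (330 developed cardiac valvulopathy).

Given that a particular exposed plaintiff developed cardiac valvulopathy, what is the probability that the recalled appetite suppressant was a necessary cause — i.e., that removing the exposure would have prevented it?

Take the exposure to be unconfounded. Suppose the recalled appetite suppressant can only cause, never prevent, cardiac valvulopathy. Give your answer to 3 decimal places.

p₁ = P(outcome | exposed) = 1004/3600 = 0.27889
p₀ = P(outcome | unexposed) = 330/1796 = 0.18374
Under exogeneity and monotonicity, PN = (p₁ − p₀) / p₁.
PN = (0.27889 − 0.18374) / 0.27889 = 0.095147 / 0.27889 ≈ 0.3412

PN ≈ 0.341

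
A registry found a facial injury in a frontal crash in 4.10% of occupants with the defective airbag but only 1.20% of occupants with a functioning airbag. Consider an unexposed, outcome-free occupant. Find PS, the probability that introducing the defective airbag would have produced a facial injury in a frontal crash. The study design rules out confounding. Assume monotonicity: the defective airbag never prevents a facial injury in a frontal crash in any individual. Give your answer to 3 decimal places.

p₁ = 0.041, p₀ = 0.012.
Under exogeneity and monotonicity, PS = (p₁ − p₀) / (1 − p₀).
PS = (0.041 − 0.012) / (1 − 0.012) = 0.029 / 0.988 ≈ 0.0294

PS ≈ 0.029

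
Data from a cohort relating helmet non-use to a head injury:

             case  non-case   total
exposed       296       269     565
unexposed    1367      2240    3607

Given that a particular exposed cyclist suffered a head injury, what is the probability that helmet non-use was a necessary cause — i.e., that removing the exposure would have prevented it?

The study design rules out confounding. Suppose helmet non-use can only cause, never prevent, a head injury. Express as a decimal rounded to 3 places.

p₁ = P(outcome | exposed) = 296/565 = 0.52389
p₀ = P(outcome | unexposed) = 1367/3607 = 0.37899
Under exogeneity and monotonicity, PN = (p₁ − p₀)/p₁.
PN = (0.52389 − 0.37899) / 0.52389 ≈ 0.2766

PN ≈ 0.277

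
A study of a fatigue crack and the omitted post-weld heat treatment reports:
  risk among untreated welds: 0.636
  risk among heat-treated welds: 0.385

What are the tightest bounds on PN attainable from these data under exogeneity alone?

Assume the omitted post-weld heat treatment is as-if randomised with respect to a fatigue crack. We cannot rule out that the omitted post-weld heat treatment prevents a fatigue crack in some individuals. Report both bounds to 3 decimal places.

0.395 ≤ PN ≤ 0.967

Let p₁ = 0.636, p₀ = 0.385.
Under exogeneity alone the bounds on PN are max{0,(p₁−p₀)/p₁} ≤ PN ≤ min{1,(1−p₀)/p₁}.
  lower = (p₁ − p₀)/p₁ = 0.251 / 0.636 ≈ 0.3947
  upper = min{1, (1 − p₀)/p₁} = 0.615 / 0.636 ≈ 0.9670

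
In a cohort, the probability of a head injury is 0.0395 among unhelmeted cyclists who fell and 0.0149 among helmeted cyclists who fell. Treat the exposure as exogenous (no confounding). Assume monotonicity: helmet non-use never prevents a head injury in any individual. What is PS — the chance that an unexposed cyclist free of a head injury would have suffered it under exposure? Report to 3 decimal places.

Let p₁ = 0.0395, p₀ = 0.0149.
Under exogeneity and monotonicity, PS = (p₁ − p₀) / (1 − p₀).
PS = (0.0395 − 0.0149) / (1 − 0.0149) = 0.0246 / 0.9851 ≈ 0.0250

PS ≈ 0.025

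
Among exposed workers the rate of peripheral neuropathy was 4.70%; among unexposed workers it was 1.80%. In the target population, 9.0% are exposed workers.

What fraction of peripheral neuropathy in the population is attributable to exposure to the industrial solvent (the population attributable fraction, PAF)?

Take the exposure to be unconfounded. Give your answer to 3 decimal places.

PAF ≈ 0.127

p₁ = 0.047, p₀ = 0.018.
Overall risk P(Y=1) = π·p₁ + (1−π)·p₀ = 0.09×0.047 + 0.91×0.018 = 0.02061.
Under exogeneity, PAF = [P(Y=1) − p₀] / P(Y=1).
PAF = (0.02061 − 0.018) / 0.02061 ≈ 0.1266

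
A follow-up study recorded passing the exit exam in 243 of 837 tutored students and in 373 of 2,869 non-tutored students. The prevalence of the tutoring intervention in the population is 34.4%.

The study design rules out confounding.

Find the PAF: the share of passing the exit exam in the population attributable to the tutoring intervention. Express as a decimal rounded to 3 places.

PAF ≈ 0.298

p₁ = P(outcome | exposed) = 243/837 = 0.29032
p₀ = P(outcome | unexposed) = 373/2869 = 0.13001
Overall risk P(Y=1) = π·p₁ + (1−π)·p₀ = 0.344×0.29032 + 0.656×0.13001 = 0.18516.
Under exogeneity, PAF = [P(Y=1) − p₀] / P(Y=1).
PAF = (0.18516 − 0.13001) / 0.18516 ≈ 0.2978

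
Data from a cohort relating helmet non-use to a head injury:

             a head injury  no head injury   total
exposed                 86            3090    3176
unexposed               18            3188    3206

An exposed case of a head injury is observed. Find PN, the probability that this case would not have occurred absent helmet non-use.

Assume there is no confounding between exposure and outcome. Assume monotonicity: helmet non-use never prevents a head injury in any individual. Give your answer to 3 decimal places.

PN ≈ 0.793

p₁ = P(outcome | exposed) = 86/3176 = 0.027078
p₀ = P(outcome | unexposed) = 18/3206 = 0.0056145
Under exogeneity and monotonicity, PN = (p₁ − p₀) / p₁.
PN = (0.027078 − 0.0056145) / 0.027078 = 0.021464 / 0.027078 ≈ 0.7927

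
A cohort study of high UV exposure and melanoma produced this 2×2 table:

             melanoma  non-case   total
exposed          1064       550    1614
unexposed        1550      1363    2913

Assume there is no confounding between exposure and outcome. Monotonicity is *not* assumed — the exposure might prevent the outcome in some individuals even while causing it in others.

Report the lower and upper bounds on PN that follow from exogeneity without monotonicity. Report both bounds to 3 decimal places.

p₁ = P(outcome | exposed) = 1064/1614 = 0.65923
p₀ = P(outcome | unexposed) = 1550/2913 = 0.5321
Under exogeneity alone the bounds on PN are max{0,(p₁−p₀)/p₁} ≤ PN ≤ min{1,(1−p₀)/p₁}.
  lower = (p₁ − p₀)/p₁ = 0.12713 / 0.65923 ≈ 0.1929
  upper = min{1, (1 − p₀)/p₁} = 0.4679 / 0.65923 ≈ 0.7098

0.193 ≤ PN ≤ 0.710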